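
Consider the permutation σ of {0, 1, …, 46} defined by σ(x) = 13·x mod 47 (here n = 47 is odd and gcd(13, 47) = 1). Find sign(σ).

-1

Trace 19: π^k(19) = [19, 12, 15, 7, 44, 8, 10] for k=0..6.
Cycle lengths of π_13 on ℤ/47ℤ: [46, 1]; 2 cycles in total.
n − c = 47 − 2 = 45; sign = (−1)^45 = -1.
The Jacobi symbol (13|47) = -1 (Zolotarev) agrees.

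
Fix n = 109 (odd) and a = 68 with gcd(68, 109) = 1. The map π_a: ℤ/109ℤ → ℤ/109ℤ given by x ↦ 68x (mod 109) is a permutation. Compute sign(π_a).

-1

Orbit of 33 under x↦68x: [33, 64, 101, 1, 68, 46, 76]… (length divides ord_109(68)).
The orbit structure of x ↦ 68x mod 109: 10 orbits of sizes [12, 12, 12, 12, 12, 12, 12, 12, 12, 1].
10 cycles on 109: each ℓ→(−1)^(ℓ−1), product (−1)^99 = -1.
Check: (68/109) = -1 by Zolotarev.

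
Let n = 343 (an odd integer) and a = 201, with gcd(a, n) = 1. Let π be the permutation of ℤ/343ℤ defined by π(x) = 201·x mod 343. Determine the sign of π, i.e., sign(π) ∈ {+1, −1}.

-1

Trace 12: π^k(12) = [12, 11, 153, 226, 150, 309, 26] for k=0..6.
Cycle type of π: 294 + 42 + 6 + 1; total 4 cycles.
n − c = 343 − 4 = 339; sign = (−1)^339 = -1.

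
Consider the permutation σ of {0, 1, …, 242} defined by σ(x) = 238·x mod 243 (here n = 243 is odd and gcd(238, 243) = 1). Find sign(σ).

+1

Trace 187: π^k(187) = [187, 37, 58, 196, 235, 40, 43] for k=0..6.
π_238 has 11 disjoint cycles with lengths [81, 81, 27, 27, 9, 9, 3, 3, 1, 1, 1] on {0,…,242}.
243 − 11 = 232 transpositions; sign(π) = (−1)^232 = +1.
Zolotarev: (238|243) = +1, matching the cycle-count sign.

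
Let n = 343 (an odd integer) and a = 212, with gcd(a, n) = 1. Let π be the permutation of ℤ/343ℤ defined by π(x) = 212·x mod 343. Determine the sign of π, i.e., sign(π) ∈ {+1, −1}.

Start at x=282: 282 → 102 → 15 → 93 → 165 → 337 → 100 → … (one orbit).
Decompose π into cycles: lengths [147, 147, 21, 21, 3, 3, 1] (7 cycles, including the fixed point 0).
7 cycles on 343: each ℓ→(−1)^(ℓ−1), product (−1)^336 = +1.

+1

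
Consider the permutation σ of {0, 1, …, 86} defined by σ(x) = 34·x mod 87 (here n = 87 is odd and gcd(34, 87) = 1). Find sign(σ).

Start at x=49: 49 → 13 → 7 → 64 → 1 → 34 → 25 → … (one orbit).
Cycle type of π: 14×6 + 1×3; total 9 cycles.
n − c = 87 − 9 = 78; sign = (−1)^78 = +1.

+1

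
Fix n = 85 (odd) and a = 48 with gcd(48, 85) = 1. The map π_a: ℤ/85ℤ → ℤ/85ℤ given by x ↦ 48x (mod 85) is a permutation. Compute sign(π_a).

+1

Start at x=27: 27 → 21 → 73 → 19 → 62 → 1 → 48 → … (one orbit).
Cycle lengths of π_48 on ℤ/85ℤ: [16, 16, 16, 16, 16, 4, 1]; 7 cycles in total.
n − c = 85 − 7 = 78; sign = (−1)^78 = +1.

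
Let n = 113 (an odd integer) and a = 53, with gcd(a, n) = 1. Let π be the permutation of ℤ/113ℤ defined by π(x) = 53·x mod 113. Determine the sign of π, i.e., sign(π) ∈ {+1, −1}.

+1

Start at x=106: 106 → 81 → 112 → 60 → 16 → 57 → 83 → … (one orbit).
Decompose π into cycles: lengths [28, 28, 28, 28, 1] (5 cycles, including the fixed point 0).
With 5 cycles on 113 points, sign = (−1)^{113−5} = +1.
(53|113)_J = +1 (Zolotarev's lemma cross-check).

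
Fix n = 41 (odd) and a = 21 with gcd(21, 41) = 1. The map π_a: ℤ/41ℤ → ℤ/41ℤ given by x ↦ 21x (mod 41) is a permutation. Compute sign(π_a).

+1

Start at x=4: 4 → 2 → 1 → 21 → 31 → 36 → 18 → … (one orbit).
Decompose π into cycles: lengths [20, 20, 1] (3 cycles, including the fixed point 0).
With 3 cycles on 41 points, sign = (−1)^{41−3} = +1.
Via Zolotarev, sign(π_{21}) = (21|41) = +1.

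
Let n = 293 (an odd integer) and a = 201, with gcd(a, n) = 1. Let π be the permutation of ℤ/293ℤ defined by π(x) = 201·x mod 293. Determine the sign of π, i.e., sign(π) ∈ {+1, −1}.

Start at x=272: 272 → 174 → 107 → 118 → 278 → 208 → 202 → … (one orbit).
Decompose π into cycles: lengths [292, 1] (2 cycles, including the fixed point 0).
With 2 cycles on 293 points, sign = (−1)^{293−2} = -1.
Zolotarev: (201|293) = -1, matching the cycle-count sign.

-1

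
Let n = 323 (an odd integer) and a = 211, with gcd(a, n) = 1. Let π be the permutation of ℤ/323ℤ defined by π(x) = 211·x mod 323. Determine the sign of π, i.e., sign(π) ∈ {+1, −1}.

Start at x=36: 36 → 167 → 30 → 193 → 25 → 107 → 290 → … (one orbit).
Cycle type of π: 144×2 + 18 + 16 + 1; total 5 cycles.
n − c = 323 − 5 = 318; sign = (−1)^318 = +1.
Via Zolotarev, sign(π_{211}) = (211|323) = +1.

+1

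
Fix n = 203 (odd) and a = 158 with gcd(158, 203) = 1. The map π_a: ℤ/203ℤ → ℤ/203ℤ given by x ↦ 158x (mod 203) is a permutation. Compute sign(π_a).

Start at x=71: 71 → 53 → 51 → 141 → 151 → 107 → 57 → … (one orbit).
Cycle type of π: 42×4 + 14×2 + 3×2 + 1; total 9 cycles.
203 − 9 = 194 transpositions; sign(π) = (−1)^194 = +1.
Check: (158/203) = +1 by Zolotarev.

+1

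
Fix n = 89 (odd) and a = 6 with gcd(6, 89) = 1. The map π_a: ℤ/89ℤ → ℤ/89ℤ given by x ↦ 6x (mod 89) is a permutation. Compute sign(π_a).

Start at x=54: 54 → 57 → 75 → 5 → 30 → 2 → 12 → … (one orbit).
The orbit structure of x ↦ 6x mod 89: 2 orbits of sizes [88, 1].
2 cycles on 89: each ℓ→(−1)^(ℓ−1), product (−1)^87 = -1.

-1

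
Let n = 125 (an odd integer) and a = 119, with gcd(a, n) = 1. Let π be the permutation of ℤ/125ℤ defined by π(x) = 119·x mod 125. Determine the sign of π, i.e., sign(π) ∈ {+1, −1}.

+1

Start at x=66: 66 → 104 → 1 → 119 → 36 → 34 → 46 → … (one orbit).
Decompose π into cycles: lengths [50, 50, 10, 10, 2, 2, 1] (7 cycles, including the fixed point 0).
n − c = 125 − 7 = 118; sign = (−1)^118 = +1.
Zolotarev: (119|125) = +1, matching the cycle-count sign.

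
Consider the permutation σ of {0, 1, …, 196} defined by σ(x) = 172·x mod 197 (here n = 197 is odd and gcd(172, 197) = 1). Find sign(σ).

+1

Orbit of 49 under x↦172x: [49, 154, 90, 114, 105, 133, 24]… (length divides ord_197(172)).
Decompose π into cycles: lengths [49, 49, 49, 49, 1] (5 cycles, including the fixed point 0).
With 5 cycles on 197 points, sign = (−1)^{197−5} = +1.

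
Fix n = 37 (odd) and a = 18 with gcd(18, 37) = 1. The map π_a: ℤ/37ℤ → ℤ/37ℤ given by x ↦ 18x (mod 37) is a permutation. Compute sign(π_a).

-1

Orbit of 6 under x↦18x: [6, 34, 20, 27, 5, 16, 29]… (length divides ord_37(18)).
Decompose π into cycles: lengths [36, 1] (2 cycles, including the fixed point 0).
sign(π) = (−1)^{n − #cycles} = (−1)^{37−2} = (−1)^35 = -1.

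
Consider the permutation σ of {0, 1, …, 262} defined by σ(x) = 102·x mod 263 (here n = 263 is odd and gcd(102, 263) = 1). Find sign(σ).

+1

Start at x=151: 151 → 148 → 105 → 190 → 181 → 52 → 44 → … (one orbit).
Cycle lengths of π_102 on ℤ/263ℤ: [131, 131, 1]; 3 cycles in total.
With 3 cycles on 263 points, sign = (−1)^{263−3} = +1.
Zolotarev: (102|263) = +1, matching the cycle-count sign.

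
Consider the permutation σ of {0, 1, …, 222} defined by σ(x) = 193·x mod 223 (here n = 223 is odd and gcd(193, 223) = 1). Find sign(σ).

Start at x=167: 167 → 119 → 221 → 60 → 207 → 34 → 95 → … (one orbit).
4 cycles of lengths [74, 74, 74, 1].
sign(π) = (−1)^{n − #cycles} = (−1)^{223−4} = (−1)^219 = -1.
Zolotarev: (193|223) = -1, matching the cycle-count sign.

-1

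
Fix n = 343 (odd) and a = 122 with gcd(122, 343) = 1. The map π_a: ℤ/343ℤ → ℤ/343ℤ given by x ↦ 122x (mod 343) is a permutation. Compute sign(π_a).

-1

Trace 176: π^k(176) = [176, 206, 93, 27, 207, 215, 162] for k=0..6.
π_122 has 4 disjoint cycles with lengths [294, 42, 6, 1] on {0,…,342}.
n − c = 343 − 4 = 339; sign = (−1)^339 = -1.
Zolotarev: (122|343) = -1, matching the cycle-count sign.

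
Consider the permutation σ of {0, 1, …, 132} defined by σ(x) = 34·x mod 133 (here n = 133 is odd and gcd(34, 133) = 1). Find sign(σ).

+1

Orbit of 99 under x↦34x: [99, 41, 64, 48, 36, 27, 120]… (length divides ord_133(34)).
Cycle type of π: 18×7 + 2×3 + 1; total 11 cycles.
sign(π) = (−1)^{n − #cycles} = (−1)^{133−11} = (−1)^122 = +1.
Via Zolotarev, sign(π_{34}) = (34|133) = +1.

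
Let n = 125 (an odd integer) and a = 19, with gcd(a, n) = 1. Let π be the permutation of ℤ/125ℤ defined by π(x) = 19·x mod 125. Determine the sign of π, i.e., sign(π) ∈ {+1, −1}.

Orbit of 36 under x↦19x: [36, 59, 121, 49, 56, 64, 91]… (length divides ord_125(19)).
Decompose π into cycles: lengths [50, 50, 10, 10, 2, 2, 1] (7 cycles, including the fixed point 0).
Σ(ℓ_i−1) = 125−7 = 118; sign = (−1)^118 = +1.
(19|125)_J = +1 (Zolotarev's lemma cross-check).

+1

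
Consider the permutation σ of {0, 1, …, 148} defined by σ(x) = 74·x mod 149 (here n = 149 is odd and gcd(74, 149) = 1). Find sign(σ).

Start at x=136: 136 → 81 → 34 → 132 → 83 → 33 → 58 → … (one orbit).
Cycle lengths of π_74 on ℤ/149ℤ: [148, 1]; 2 cycles in total.
149 − 2 = 147 transpositions; sign(π) = (−1)^147 = -1.

-1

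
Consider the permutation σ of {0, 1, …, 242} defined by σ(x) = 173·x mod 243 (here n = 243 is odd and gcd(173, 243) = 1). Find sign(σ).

-1

Orbit of 224 under x↦173x: [224, 115, 212, 226, 218, 49, 215]… (length divides ord_243(173)).
Cycle type of π: 162 + 54 + 18 + 6 + 2 + 1; total 6 cycles.
Σ(ℓ_i−1) = 243−6 = 237; sign = (−1)^237 = -1.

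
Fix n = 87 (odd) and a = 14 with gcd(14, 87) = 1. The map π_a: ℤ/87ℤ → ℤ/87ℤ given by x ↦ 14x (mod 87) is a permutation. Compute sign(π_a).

Start at x=28: 28 → 44 → 7 → 11 → 67 → 68 → 82 → … (one orbit).
π_14 has 5 disjoint cycles with lengths [28, 28, 28, 2, 1] on {0,…,86}.
sign(π) = (−1)^{n − #cycles} = (−1)^{87−5} = (−1)^82 = +1.
Via Zolotarev, sign(π_{14}) = (14|87) = +1.

+1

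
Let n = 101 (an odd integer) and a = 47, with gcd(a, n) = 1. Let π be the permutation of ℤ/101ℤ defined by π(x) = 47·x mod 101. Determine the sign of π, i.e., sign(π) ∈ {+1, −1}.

Orbit of 6 under x↦47x: [6, 80, 23, 71, 4, 87, 49]… (length divides ord_101(47)).
Cycle lengths of π_47 on ℤ/101ℤ: [50, 50, 1]; 3 cycles in total.
3 cycles on 101: each ℓ→(−1)^(ℓ−1), product (−1)^98 = +1.
(47|101)_J = +1 (Zolotarev's lemma cross-check).

+1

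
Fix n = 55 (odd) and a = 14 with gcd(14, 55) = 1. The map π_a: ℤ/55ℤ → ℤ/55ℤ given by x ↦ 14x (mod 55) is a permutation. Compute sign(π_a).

Orbit of 9 under x↦14x: [9, 16, 4, 1, 14, 31, 49]… (length divides ord_55(14)).
The orbit structure of x ↦ 14x mod 55: 9 orbits of sizes [10, 10, 10, 10, 5, 5, 2, 2, 1].
n − c = 55 − 9 = 46; sign = (−1)^46 = +1.
(14|55)_J = +1 (Zolotarev's lemma cross-check).

+1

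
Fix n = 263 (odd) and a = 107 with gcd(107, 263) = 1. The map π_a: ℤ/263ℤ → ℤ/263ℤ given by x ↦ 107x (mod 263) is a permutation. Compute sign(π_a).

-1

Orbit of 73 under x↦107x: [73, 184, 226, 249, 80, 144, 154]… (length divides ord_263(107)).
2 cycles of lengths [262, 1].
With 2 cycles on 263 points, sign = (−1)^{263−2} = -1.
Check: (107/263) = -1 by Zolotarev.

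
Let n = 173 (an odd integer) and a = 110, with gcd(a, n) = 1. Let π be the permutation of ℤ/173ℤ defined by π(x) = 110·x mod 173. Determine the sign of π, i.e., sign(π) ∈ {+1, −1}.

Start at x=69: 69 → 151 → 2 → 47 → 153 → 49 → 27 → … (one orbit).
The orbit structure of x ↦ 110x mod 173: 2 orbits of sizes [172, 1].
2 cycles on 173: each ℓ→(−1)^(ℓ−1), product (−1)^171 = -1.
(110|173)_J = -1 (Zolotarev's lemma cross-check).

-1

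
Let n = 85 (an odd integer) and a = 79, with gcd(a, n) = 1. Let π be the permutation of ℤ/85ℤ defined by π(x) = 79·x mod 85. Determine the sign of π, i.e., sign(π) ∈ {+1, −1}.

Orbit of 29 under x↦79x: [29, 81, 24, 26, 14, 1, 79]… (length divides ord_85(79)).
Decompose π into cycles: lengths [16, 16, 16, 16, 16, 2, 2, 1] (8 cycles, including the fixed point 0).
8 cycles on 85: each ℓ→(−1)^(ℓ−1), product (−1)^77 = -1.
The Jacobi symbol (79|85) = -1 (Zolotarev) agrees.

-1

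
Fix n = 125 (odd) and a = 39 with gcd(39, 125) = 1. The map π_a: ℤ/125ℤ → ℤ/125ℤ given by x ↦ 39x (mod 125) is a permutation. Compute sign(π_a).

Start at x=59: 59 → 51 → 114 → 71 → 19 → 116 → 24 → … (one orbit).
Cycle lengths of π_39 on ℤ/125ℤ: [50, 50, 10, 10, 2, 2, 1]; 7 cycles in total.
Σ(ℓ_i−1) = 125−7 = 118; sign = (−1)^118 = +1.

+1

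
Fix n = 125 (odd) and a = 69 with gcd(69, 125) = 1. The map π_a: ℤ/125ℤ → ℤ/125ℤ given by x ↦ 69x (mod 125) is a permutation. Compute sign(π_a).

+1

Orbit of 84 under x↦69x: [84, 46, 49, 6, 39, 66, 54]… (length divides ord_125(69)).
7 cycles of lengths [50, 50, 10, 10, 2, 2, 1].
Σ(ℓ_i−1) = 125−7 = 118; sign = (−1)^118 = +1.
Check: (69/125) = +1 by Zolotarev.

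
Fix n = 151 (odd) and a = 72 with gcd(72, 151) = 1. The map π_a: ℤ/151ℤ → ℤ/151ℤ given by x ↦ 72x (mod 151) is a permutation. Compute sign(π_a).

Start at x=8: 8 → 123 → 98 → 110 → 68 → 64 → 78 → … (one orbit).
π_72 has 7 disjoint cycles with lengths [25, 25, 25, 25, 25, 25, 1] on {0,…,150}.
7 cycles on 151: each ℓ→(−1)^(ℓ−1), product (−1)^144 = +1.
(72|151)_J = +1 (Zolotarev's lemma cross-check).

+1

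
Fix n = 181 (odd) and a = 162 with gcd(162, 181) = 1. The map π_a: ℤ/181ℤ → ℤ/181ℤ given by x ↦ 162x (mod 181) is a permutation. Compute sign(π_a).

Start at x=1: 1 → 162 → 180 → 19 → 1 (one orbit).
46 cycles of lengths [4, 4, 4, 4, 4, 4, 4, 4, 4, 4, 4, 4, 4, 4, 4, 4, 4, 4, 4, 4, 4, 4, 4, 4, 4, 4, 4, 4, 4, 4, 4, 4, 4, 4, 4, 4, 4, 4, 4, 4, 4, 4, 4, 4, 4, 1].
46 cycles on 181: each ℓ→(−1)^(ℓ−1), product (−1)^135 = -1.

-1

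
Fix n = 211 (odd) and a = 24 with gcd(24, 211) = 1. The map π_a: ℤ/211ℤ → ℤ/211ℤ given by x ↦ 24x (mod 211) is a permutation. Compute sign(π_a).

+1

Start at x=87: 87 → 189 → 105 → 199 → 134 → 51 → 169 → … (one orbit).
Cycle lengths of π_24 on ℤ/211ℤ: [105, 105, 1]; 3 cycles in total.
With 3 cycles on 211 points, sign = (−1)^{211−3} = +1.
(24|211)_J = +1 (Zolotarev's lemma cross-check).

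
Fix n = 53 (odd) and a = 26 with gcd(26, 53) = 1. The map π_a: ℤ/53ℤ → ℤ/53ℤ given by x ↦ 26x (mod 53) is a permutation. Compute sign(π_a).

Start at x=49: 49 → 2 → 52 → 27 → 13 → 20 → 43 → … (one orbit).
The orbit structure of x ↦ 26x mod 53: 2 orbits of sizes [52, 1].
53 − 2 = 51 transpositions; sign(π) = (−1)^51 = -1.

-1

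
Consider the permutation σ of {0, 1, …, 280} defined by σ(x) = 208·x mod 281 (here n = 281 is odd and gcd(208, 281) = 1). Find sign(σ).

Orbit of 79 under x↦208x: [79, 134, 53, 65, 32, 193, 242]… (length divides ord_281(208)).
Decompose π into cycles: lengths [56, 56, 56, 56, 56, 1] (6 cycles, including the fixed point 0).
6 cycles on 281: each ℓ→(−1)^(ℓ−1), product (−1)^275 = -1.

-1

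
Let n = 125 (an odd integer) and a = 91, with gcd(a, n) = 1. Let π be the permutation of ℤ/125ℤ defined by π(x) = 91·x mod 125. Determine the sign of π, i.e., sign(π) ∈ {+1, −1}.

+1

Trace 116: π^k(116) = [116, 56, 96, 111, 101, 66, 6] for k=0..6.
Cycle lengths of π_91 on ℤ/125ℤ: [25, 25, 25, 25, 5, 5, 5, 5, 1, 1, 1, 1, 1]; 13 cycles in total.
sign(π) = (−1)^{n − #cycles} = (−1)^{125−13} = (−1)^112 = +1.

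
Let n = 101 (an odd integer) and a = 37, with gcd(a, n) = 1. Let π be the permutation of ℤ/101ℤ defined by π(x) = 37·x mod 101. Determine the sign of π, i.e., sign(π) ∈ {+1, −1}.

Trace 58: π^k(58) = [58, 25, 16, 87, 88, 24, 80] for k=0..6.
Decompose π into cycles: lengths [25, 25, 25, 25, 1] (5 cycles, including the fixed point 0).
5 cycles on 101: each ℓ→(−1)^(ℓ−1), product (−1)^96 = +1.

+1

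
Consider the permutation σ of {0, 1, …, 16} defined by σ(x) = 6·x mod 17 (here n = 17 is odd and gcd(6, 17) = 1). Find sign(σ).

-1

Start at x=13: 13 → 10 → 9 → 3 → 1 → 6 → 2 → … (one orbit).
Cycle lengths of π_6 on ℤ/17ℤ: [16, 1]; 2 cycles in total.
17 − 2 = 15 transpositions; sign(π) = (−1)^15 = -1.
(6|17)_J = -1 (Zolotarev's lemma cross-check).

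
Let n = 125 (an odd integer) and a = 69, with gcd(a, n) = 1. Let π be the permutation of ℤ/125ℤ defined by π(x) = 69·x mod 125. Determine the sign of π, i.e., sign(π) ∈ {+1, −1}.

Start at x=54: 54 → 101 → 94 → 111 → 34 → 96 → 124 → … (one orbit).
Cycle lengths of π_69 on ℤ/125ℤ: [50, 50, 10, 10, 2, 2, 1]; 7 cycles in total.
125 − 7 = 118 transpositions; sign(π) = (−1)^118 = +1.
Check: (69/125) = +1 by Zolotarev.

+1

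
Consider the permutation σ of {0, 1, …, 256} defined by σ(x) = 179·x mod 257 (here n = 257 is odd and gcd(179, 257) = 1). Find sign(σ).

Trace 74: π^k(74) = [74, 139, 209, 146, 177, 72, 38] for k=0..6.
Cycle type of π: 256 + 1; total 2 cycles.
257 − 2 = 255 transpositions; sign(π) = (−1)^255 = -1.

-1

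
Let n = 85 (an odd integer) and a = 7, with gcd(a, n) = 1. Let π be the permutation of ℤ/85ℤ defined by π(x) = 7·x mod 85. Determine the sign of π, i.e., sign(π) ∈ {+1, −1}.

+1

Start at x=3: 3 → 21 → 62 → 9 → 63 → 16 → 27 → … (one orbit).
Cycle lengths of π_7 on ℤ/85ℤ: [16, 16, 16, 16, 16, 4, 1]; 7 cycles in total.
n − c = 85 − 7 = 78; sign = (−1)^78 = +1.
Check: (7/85) = +1 by Zolotarev.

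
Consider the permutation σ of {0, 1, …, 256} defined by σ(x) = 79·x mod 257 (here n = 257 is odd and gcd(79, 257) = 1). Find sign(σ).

+1

Trace 187: π^k(187) = [187, 124, 30, 57, 134, 49, 16] for k=0..6.
Decompose π into cycles: lengths [128, 128, 1] (3 cycles, including the fixed point 0).
With 3 cycles on 257 points, sign = (−1)^{257−3} = +1.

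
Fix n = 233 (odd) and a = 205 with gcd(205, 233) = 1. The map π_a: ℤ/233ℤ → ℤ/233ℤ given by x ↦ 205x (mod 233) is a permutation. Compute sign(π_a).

Orbit of 226 under x↦205x: [226, 196, 104, 117, 219, 159, 208]… (length divides ord_233(205)).
3 cycles of lengths [116, 116, 1].
With 3 cycles on 233 points, sign = (−1)^{233−3} = +1.
Via Zolotarev, sign(π_{205}) = (205|233) = +1.

+1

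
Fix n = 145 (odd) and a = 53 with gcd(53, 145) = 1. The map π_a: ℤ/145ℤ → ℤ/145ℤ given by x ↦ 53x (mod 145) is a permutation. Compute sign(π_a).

Orbit of 107 under x↦53x: [107, 16, 123, 139, 117, 111, 83]… (length divides ord_145(53)).
π_53 has 10 disjoint cycles with lengths [28, 28, 28, 28, 7, 7, 7, 7, 4, 1] on {0,…,144}.
Σ(ℓ_i−1) = 145−10 = 135; sign = (−1)^135 = -1.
The Jacobi symbol (53|145) = -1 (Zolotarev) agrees.

-1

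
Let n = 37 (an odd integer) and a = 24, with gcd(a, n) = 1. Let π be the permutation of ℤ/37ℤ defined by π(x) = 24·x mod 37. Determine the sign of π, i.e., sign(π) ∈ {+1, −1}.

-1

Start at x=25: 25 → 8 → 7 → 20 → 36 → 13 → 16 → … (one orbit).
π_24 has 2 disjoint cycles with lengths [36, 1] on {0,…,36}.
sign(π) = (−1)^{n − #cycles} = (−1)^{37−2} = (−1)^35 = -1.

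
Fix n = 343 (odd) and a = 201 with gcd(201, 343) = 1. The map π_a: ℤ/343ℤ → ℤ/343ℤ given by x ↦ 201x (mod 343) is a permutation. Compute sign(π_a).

-1

Trace 310: π^k(310) = [310, 227, 8, 236, 102, 265, 100] for k=0..6.
Cycle type of π: 294 + 42 + 6 + 1; total 4 cycles.
With 4 cycles on 343 points, sign = (−1)^{343−4} = -1.
Zolotarev: (201|343) = -1, matching the cycle-count sign.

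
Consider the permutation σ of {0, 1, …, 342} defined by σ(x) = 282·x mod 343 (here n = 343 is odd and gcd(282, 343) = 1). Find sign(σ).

Orbit of 288 under x↦282x: [288, 268, 116, 127, 142, 256, 162]… (length divides ord_343(282)).
The orbit structure of x ↦ 282x mod 343: 7 orbits of sizes [147, 147, 21, 21, 3, 3, 1].
343 − 7 = 336 transpositions; sign(π) = (−1)^336 = +1.
(282|343)_J = +1 (Zolotarev's lemma cross-check).

+1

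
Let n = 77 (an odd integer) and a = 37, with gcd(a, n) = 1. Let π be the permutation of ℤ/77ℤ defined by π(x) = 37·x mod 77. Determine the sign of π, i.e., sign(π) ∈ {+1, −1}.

+1

Orbit of 16 under x↦37x: [16, 53, 36, 23, 4, 71, 9]… (length divides ord_77(37)).
The orbit structure of x ↦ 37x mod 77: 9 orbits of sizes [15, 15, 15, 15, 5, 5, 3, 3, 1].
77 − 9 = 68 transpositions; sign(π) = (−1)^68 = +1.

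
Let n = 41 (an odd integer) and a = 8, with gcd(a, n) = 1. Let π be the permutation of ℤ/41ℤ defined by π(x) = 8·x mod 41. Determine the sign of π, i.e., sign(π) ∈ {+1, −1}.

+1

Trace 25: π^k(25) = [25, 36, 1, 8, 23, 20, 37] for k=0..6.
Cycle lengths of π_8 on ℤ/41ℤ: [20, 20, 1]; 3 cycles in total.
With 3 cycles on 41 points, sign = (−1)^{41−3} = +1.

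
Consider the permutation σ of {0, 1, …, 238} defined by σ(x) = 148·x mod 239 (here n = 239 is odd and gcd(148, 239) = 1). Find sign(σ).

-1

Orbit of 30 under x↦148x: [30, 138, 109, 119, 165, 42, 2]… (length divides ord_239(148)).
The orbit structure of x ↦ 148x mod 239: 2 orbits of sizes [238, 1].
With 2 cycles on 239 points, sign = (−1)^{239−2} = -1.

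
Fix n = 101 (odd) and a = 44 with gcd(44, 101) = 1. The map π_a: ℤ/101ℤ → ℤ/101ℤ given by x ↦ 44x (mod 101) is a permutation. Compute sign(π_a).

Start at x=32: 32 → 95 → 39 → 100 → 57 → 84 → 60 → … (one orbit).
The orbit structure of x ↦ 44x mod 101: 6 orbits of sizes [20, 20, 20, 20, 20, 1].
Σ(ℓ_i−1) = 101−6 = 95; sign = (−1)^95 = -1.
The Jacobi symbol (44|101) = -1 (Zolotarev) agrees.

-1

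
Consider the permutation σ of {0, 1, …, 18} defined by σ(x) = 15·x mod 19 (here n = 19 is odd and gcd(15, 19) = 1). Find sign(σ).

-1

Orbit of 12 under x↦15x: [12, 9, 2, 11, 13, 5, 18]… (length divides ord_19(15)).
2 cycles of lengths [18, 1].
19 − 2 = 17 transpositions; sign(π) = (−1)^17 = -1.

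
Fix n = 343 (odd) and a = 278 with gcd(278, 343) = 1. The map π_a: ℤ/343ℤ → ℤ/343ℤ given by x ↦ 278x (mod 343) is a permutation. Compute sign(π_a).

Orbit of 40 under x↦278x: [40, 144, 244, 261, 185, 323, 271]… (length divides ord_343(278)).
Cycle type of π: 294 + 42 + 6 + 1; total 4 cycles.
With 4 cycles on 343 points, sign = (−1)^{343−4} = -1.
Check: (278/343) = -1 by Zolotarev.

-1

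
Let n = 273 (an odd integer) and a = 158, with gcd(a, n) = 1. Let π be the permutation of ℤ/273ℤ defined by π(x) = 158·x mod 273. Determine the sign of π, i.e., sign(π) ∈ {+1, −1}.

Trace 239: π^k(239) = [239, 88, 254, 1, 158, 121, 8] for k=0..6.
π_158 has 27 disjoint cycles with lengths [12, 12, 12, 12, 12, 12, 12, 12, 12, 12, 12, 12, 12, 12, 12, 12, 12, 12, 12, 12, 12, 6, 6, 3, 3, 2, 1] on {0,…,272}.
sign(π) = (−1)^{n − #cycles} = (−1)^{273−27} = (−1)^246 = +1.
Zolotarev: (158|273) = +1, matching the cycle-count sign.

+1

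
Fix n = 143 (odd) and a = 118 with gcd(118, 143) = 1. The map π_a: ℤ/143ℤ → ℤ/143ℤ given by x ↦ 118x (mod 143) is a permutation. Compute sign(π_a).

Orbit of 27 under x↦118x: [27, 40, 1, 118, 53, 105, 92]… (length divides ord_143(118)).
26 cycles of lengths [10, 10, 10, 10, 10, 10, 10, 10, 10, 10, 10, 10, 10, 1, 1, 1, 1, 1, 1, 1, 1, 1, 1, 1, 1, 1].
sign(π) = (−1)^{n − #cycles} = (−1)^{143−26} = (−1)^117 = -1.

-1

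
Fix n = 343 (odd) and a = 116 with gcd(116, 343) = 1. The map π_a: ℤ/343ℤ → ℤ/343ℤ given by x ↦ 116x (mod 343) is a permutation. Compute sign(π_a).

Trace 1: π^k(1) = [1, 116, 79, 246, 67, 226, 148] for k=0..6.
The orbit structure of x ↦ 116x mod 343: 31 orbits of sizes [21, 21, 21, 21, 21, 21, 21, 21, 21, 21, 21, 21, 21, 21, 3, 3, 3, 3, 3, 3, 3, 3, 3, 3, 3, 3, 3, 3, 3, 3, 1].
31 cycles on 343: each ℓ→(−1)^(ℓ−1), product (−1)^312 = +1.
(116|343)_J = +1 (Zolotarev's lemma cross-check).

+1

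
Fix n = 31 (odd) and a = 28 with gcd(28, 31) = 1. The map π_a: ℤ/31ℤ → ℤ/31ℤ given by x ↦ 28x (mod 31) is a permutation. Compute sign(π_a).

Trace 28: π^k(28) = [28, 9, 4, 19, 5, 16, 14] for k=0..6.
Decompose π into cycles: lengths [15, 15, 1] (3 cycles, including the fixed point 0).
n − c = 31 − 3 = 28; sign = (−1)^28 = +1.
(28|31)_J = +1 (Zolotarev's lemma cross-check).

+1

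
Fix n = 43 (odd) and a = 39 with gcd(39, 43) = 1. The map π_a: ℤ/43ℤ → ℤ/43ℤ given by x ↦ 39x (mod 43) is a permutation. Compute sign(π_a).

Orbit of 21 under x↦39x: [21, 2, 35, 32, 1, 39, 16]… (length divides ord_43(39)).
Cycle type of π: 14×3 + 1; total 4 cycles.
4 cycles on 43: each ℓ→(−1)^(ℓ−1), product (−1)^39 = -1.
Check: (39/43) = -1 by Zolotarev.

-1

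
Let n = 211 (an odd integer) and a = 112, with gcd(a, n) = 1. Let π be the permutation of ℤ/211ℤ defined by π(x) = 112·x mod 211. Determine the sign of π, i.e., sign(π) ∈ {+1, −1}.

Trace 153: π^k(153) = [153, 45, 187, 55, 41, 161, 97] for k=0..6.
π_112 has 2 disjoint cycles with lengths [210, 1] on {0,…,210}.
n − c = 211 − 2 = 209; sign = (−1)^209 = -1.
Via Zolotarev, sign(π_{112}) = (112|211) = -1.

-1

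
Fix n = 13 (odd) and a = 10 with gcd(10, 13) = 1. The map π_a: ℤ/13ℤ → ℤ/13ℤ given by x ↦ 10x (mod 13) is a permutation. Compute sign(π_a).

+1

Trace 9: π^k(9) = [9, 12, 3, 4, 1, 10] for k=0..5.
π_10 has 3 disjoint cycles with lengths [6, 6, 1] on {0,…,12}.
With 3 cycles on 13 points, sign = (−1)^{13−3} = +1.
Zolotarev: (10|13) = +1, matching the cycle-count sign.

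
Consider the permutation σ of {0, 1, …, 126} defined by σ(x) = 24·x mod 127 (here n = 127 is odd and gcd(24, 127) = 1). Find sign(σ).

Orbit of 105 under x↦24x: [105, 107, 28, 37, 126, 103, 59]… (length divides ord_127(24)).
The orbit structure of x ↦ 24x mod 127: 8 orbits of sizes [18, 18, 18, 18, 18, 18, 18, 1].
With 8 cycles on 127 points, sign = (−1)^{127−8} = -1.
(24|127)_J = -1 (Zolotarev's lemma cross-check).

-1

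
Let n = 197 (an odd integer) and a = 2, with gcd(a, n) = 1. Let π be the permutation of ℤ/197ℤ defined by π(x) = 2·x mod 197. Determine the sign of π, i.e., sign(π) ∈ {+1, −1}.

Start at x=134: 134 → 71 → 142 → 87 → 174 → 151 → 105 → … (one orbit).
Cycle lengths of π_2 on ℤ/197ℤ: [196, 1]; 2 cycles in total.
2 cycles on 197: each ℓ→(−1)^(ℓ−1), product (−1)^195 = -1.
Check: (2/197) = -1 by Zolotarev.

-1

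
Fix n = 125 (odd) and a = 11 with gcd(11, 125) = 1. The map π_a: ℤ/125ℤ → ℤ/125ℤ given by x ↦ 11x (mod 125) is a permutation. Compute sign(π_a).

+1

Trace 1: π^k(1) = [1, 11, 121, 81, 16, 51, 61] for k=0..6.
13 cycles of lengths [25, 25, 25, 25, 5, 5, 5, 5, 1, 1, 1, 1, 1].
sign(π) = (−1)^{n − #cycles} = (−1)^{125−13} = (−1)^112 = +1.
Via Zolotarev, sign(π_{11}) = (11|125) = +1.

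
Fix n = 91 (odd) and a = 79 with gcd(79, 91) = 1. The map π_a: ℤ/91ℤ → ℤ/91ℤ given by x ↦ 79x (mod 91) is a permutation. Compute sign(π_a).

Orbit of 1 under x↦79x: [1, 79, 53]… (length divides ord_91(79)).
π_79 has 39 disjoint cycles with lengths [3, 3, 3, 3, 3, 3, 3, 3, 3, 3, 3, 3, 3, 3, 3, 3, 3, 3, 3, 3, 3, 3, 3, 3, 3, 3, 1, 1, 1, 1, 1, 1, 1, 1, 1, 1, 1, 1, 1] on {0,…,90}.
sign(π) = (−1)^{n − #cycles} = (−1)^{91−39} = (−1)^52 = +1.
(79|91)_J = +1 (Zolotarev's lemma cross-check).

+1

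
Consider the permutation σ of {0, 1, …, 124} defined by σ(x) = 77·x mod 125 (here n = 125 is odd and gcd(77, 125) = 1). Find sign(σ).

-1

Trace 111: π^k(111) = [111, 47, 119, 38, 51, 52, 4] for k=0..6.
The orbit structure of x ↦ 77x mod 125: 4 orbits of sizes [100, 20, 4, 1].
With 4 cycles on 125 points, sign = (−1)^{125−4} = -1.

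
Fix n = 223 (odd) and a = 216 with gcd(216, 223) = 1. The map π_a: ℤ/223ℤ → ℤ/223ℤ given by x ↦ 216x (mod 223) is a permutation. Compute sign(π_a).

-1

Trace 157: π^k(157) = [157, 16, 111, 115, 87, 60, 26] for k=0..6.
Decompose π into cycles: lengths [74, 74, 74, 1] (4 cycles, including the fixed point 0).
Σ(ℓ_i−1) = 223−4 = 219; sign = (−1)^219 = -1.
(216|223)_J = -1 (Zolotarev's lemma cross-check).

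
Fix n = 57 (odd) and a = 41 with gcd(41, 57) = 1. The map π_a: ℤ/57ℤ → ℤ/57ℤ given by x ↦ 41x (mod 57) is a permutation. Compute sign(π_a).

+1

Orbit of 43 under x↦41x: [43, 53, 7, 2, 25, 56, 16]… (length divides ord_57(41)).
The orbit structure of x ↦ 41x mod 57: 5 orbits of sizes [18, 18, 18, 2, 1].
Σ(ℓ_i−1) = 57−5 = 52; sign = (−1)^52 = +1.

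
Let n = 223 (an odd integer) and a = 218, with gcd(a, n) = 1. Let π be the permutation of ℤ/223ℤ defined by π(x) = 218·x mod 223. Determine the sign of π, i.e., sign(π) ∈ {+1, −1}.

Orbit of 30 under x↦218x: [30, 73, 81, 41, 18, 133, 4]… (length divides ord_223(218)).
π_218 has 3 disjoint cycles with lengths [111, 111, 1] on {0,…,222}.
3 cycles on 223: each ℓ→(−1)^(ℓ−1), product (−1)^220 = +1.
Zolotarev: (218|223) = +1, matching the cycle-count sign.

+1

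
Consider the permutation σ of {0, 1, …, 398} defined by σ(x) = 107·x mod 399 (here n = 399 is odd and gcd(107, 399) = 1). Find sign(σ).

Start at x=1: 1 → 107 → 277 → 113 → 121 → 179 → 1 (one orbit).
Cycle lengths of π_107 on ℤ/399ℤ: [6, 6, 6, 6, 6, 6, 6, 6, 6, 6, 6, 6, 6, 6, 6, 6, 6, 6, 6, 6, 6, 6, 6, 6, 6, 6, 6, 6, 6, 6, 6, 6, 6, 6, 6, 6, 6, 6, 6, 6, 6, 6, 6, 6, 6, 6, 6, 6, 6, 6, 6, 6, 6, 6, 6, 6, 6, 6, 6, 6, 6, 6, 6, 6, 6, 3, 3, 2, 1]; 69 cycles in total.
With 69 cycles on 399 points, sign = (−1)^{399−69} = +1.
(107|399)_J = +1 (Zolotarev's lemma cross-check).

+1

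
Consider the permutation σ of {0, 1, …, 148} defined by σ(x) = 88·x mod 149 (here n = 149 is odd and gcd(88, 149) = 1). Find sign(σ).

Orbit of 123 under x↦88x: [123, 96, 104, 63, 31, 46, 25]… (length divides ord_149(88)).
π_88 has 5 disjoint cycles with lengths [37, 37, 37, 37, 1] on {0,…,148}.
With 5 cycles on 149 points, sign = (−1)^{149−5} = +1.
Via Zolotarev, sign(π_{88}) = (88|149) = +1.

+1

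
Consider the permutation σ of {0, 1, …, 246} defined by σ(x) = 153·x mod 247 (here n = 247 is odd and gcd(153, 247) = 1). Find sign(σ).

Trace 172: π^k(172) = [172, 134, 1, 153, 191, 77] for k=0..5.
The orbit structure of x ↦ 153x mod 247: 57 orbits of sizes [6, 6, 6, 6, 6, 6, 6, 6, 6, 6, 6, 6, 6, 6, 6, 6, 6, 6, 6, 6, 6, 6, 6, 6, 6, 6, 6, 6, 6, 6, 6, 6, 6, 6, 6, 6, 6, 6, 1, 1, 1, 1, 1, 1, 1, 1, 1, 1, 1, 1, 1, 1, 1, 1, 1, 1, 1].
247 − 57 = 190 transpositions; sign(π) = (−1)^190 = +1.

+1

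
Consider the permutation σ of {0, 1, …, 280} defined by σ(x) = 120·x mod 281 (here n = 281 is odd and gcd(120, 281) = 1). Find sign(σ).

-1

Trace 83: π^k(83) = [83, 125, 107, 195, 77, 248, 255] for k=0..6.
2 cycles of lengths [280, 1].
2 cycles on 281: each ℓ→(−1)^(ℓ−1), product (−1)^279 = -1.
(120|281)_J = -1 (Zolotarev's lemma cross-check).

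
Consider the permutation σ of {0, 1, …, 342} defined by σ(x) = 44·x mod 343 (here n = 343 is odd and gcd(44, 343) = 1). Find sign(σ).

+1

Start at x=312: 312 → 8 → 9 → 53 → 274 → 51 → 186 → … (one orbit).
Decompose π into cycles: lengths [147, 147, 21, 21, 3, 3, 1] (7 cycles, including the fixed point 0).
343 − 7 = 336 transpositions; sign(π) = (−1)^336 = +1.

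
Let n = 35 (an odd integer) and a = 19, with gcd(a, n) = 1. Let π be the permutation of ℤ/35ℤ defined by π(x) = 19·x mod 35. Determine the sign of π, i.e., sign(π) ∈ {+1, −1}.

-1

Start at x=19: 19 → 11 → 34 → 16 → 24 → 1 → 19 (one orbit).
π_19 has 8 disjoint cycles with lengths [6, 6, 6, 6, 6, 2, 2, 1] on {0,…,34}.
n − c = 35 − 8 = 27; sign = (−1)^27 = -1.
The Jacobi symbol (19|35) = -1 (Zolotarev) agrees.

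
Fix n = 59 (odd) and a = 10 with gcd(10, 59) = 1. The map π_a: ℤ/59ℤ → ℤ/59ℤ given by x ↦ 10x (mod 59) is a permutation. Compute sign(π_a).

-1

Trace 2: π^k(2) = [2, 20, 23, 53, 58, 49, 18] for k=0..6.
The orbit structure of x ↦ 10x mod 59: 2 orbits of sizes [58, 1].
59 − 2 = 57 transpositions; sign(π) = (−1)^57 = -1.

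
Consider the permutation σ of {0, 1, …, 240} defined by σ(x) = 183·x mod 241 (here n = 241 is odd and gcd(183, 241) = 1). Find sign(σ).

Orbit of 24 under x↦183x: [24, 54, 1, 183, 231, 98, 100]… (length divides ord_241(183)).
Decompose π into cycles: lengths [15, 15, 15, 15, 15, 15, 15, 15, 15, 15, 15, 15, 15, 15, 15, 15, 1] (17 cycles, including the fixed point 0).
sign(π) = (−1)^{n − #cycles} = (−1)^{241−17} = (−1)^224 = +1.

+1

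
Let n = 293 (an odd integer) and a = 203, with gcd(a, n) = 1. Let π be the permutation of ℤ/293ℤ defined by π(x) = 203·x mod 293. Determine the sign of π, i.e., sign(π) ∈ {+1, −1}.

+1

Orbit of 244 under x↦203x: [244, 15, 115, 198, 53, 211, 55]… (length divides ord_293(203)).
Decompose π into cycles: lengths [146, 146, 1] (3 cycles, including the fixed point 0).
Σ(ℓ_i−1) = 293−3 = 290; sign = (−1)^290 = +1.
Check: (203/293) = +1 by Zolotarev.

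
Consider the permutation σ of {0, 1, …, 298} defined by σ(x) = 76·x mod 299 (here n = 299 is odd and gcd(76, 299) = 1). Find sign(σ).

Trace 12: π^k(12) = [12, 15, 243, 229, 62, 227, 209] for k=0..6.
Cycle lengths of π_76 on ℤ/299ℤ: [132, 132, 22, 12, 1]; 5 cycles in total.
sign(π) = (−1)^{n − #cycles} = (−1)^{299−5} = (−1)^294 = +1.
Check: (76/299) = +1 by Zolotarev.

+1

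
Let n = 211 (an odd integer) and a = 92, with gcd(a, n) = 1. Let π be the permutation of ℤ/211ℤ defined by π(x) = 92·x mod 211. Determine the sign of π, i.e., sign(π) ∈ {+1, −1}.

-1

Orbit of 33 under x↦92x: [33, 82, 159, 69, 18, 179, 10]… (length divides ord_211(92)).
Cycle lengths of π_92 on ℤ/211ℤ: [210, 1]; 2 cycles in total.
2 cycles on 211: each ℓ→(−1)^(ℓ−1), product (−1)^209 = -1.
Zolotarev: (92|211) = -1, matching the cycle-count sign.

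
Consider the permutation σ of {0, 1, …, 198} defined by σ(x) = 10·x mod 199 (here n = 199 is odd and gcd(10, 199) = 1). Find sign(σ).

+1

Start at x=51: 51 → 112 → 125 → 56 → 162 → 28 → 81 → … (one orbit).
Decompose π into cycles: lengths [99, 99, 1] (3 cycles, including the fixed point 0).
199 − 3 = 196 transpositions; sign(π) = (−1)^196 = +1.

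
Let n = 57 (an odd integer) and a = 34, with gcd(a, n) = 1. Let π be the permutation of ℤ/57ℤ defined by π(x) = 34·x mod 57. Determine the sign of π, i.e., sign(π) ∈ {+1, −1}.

Start at x=52: 52 → 1 → 34 → 16 → 31 → 28 → 40 → … (one orbit).
π_34 has 6 disjoint cycles with lengths [18, 18, 18, 1, 1, 1] on {0,…,56}.
With 6 cycles on 57 points, sign = (−1)^{57−6} = -1.

-1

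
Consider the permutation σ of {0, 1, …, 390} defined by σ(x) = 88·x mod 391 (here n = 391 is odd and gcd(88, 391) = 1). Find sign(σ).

Orbit of 305 under x↦88x: [305, 252, 280, 7, 225, 250, 104]… (length divides ord_391(88)).
Cycle lengths of π_88 on ℤ/391ℤ: [176, 176, 22, 16, 1]; 5 cycles in total.
Σ(ℓ_i−1) = 391−5 = 386; sign = (−1)^386 = +1.

+1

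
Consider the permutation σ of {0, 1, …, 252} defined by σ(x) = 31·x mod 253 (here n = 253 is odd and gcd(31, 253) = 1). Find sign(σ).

Trace 213: π^k(213) = [213, 25, 16, 243, 196, 4, 124] for k=0..6.
9 cycles of lengths [55, 55, 55, 55, 11, 11, 5, 5, 1].
253 − 9 = 244 transpositions; sign(π) = (−1)^244 = +1.

+1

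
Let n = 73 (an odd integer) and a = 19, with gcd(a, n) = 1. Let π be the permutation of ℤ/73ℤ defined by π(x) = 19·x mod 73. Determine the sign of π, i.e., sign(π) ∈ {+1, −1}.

Start at x=46: 46 → 71 → 35 → 8 → 6 → 41 → 49 → … (one orbit).
Cycle type of π: 36×2 + 1; total 3 cycles.
Σ(ℓ_i−1) = 73−3 = 70; sign = (−1)^70 = +1.

+1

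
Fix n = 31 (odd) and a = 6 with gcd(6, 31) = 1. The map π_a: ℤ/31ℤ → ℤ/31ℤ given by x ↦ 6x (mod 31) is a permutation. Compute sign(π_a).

-1

Start at x=30: 30 → 25 → 26 → 1 → 6 → 5 → 30 (one orbit).
Cycle type of π: 6×5 + 1; total 6 cycles.
n − c = 31 − 6 = 25; sign = (−1)^25 = -1.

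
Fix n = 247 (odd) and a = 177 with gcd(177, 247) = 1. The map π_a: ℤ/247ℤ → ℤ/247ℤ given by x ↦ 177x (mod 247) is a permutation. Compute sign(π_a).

-1

Trace 131: π^k(131) = [131, 216, 194, 5, 144, 47, 168] for k=0..6.
Cycle lengths of π_177 on ℤ/247ℤ: [36, 36, 36, 36, 36, 36, 9, 9, 4, 4, 4, 1]; 12 cycles in total.
247 − 12 = 235 transpositions; sign(π) = (−1)^235 = -1.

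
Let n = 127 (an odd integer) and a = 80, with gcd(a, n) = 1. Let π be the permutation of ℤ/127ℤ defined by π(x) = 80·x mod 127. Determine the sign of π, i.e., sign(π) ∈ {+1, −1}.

-1

Orbit of 123 under x↦80x: [123, 61, 54, 2, 33, 100, 126]… (length divides ord_127(80)).
Cycle type of π: 42×3 + 1; total 4 cycles.
127 − 4 = 123 transpositions; sign(π) = (−1)^123 = -1.
The Jacobi symbol (80|127) = -1 (Zolotarev) agrees.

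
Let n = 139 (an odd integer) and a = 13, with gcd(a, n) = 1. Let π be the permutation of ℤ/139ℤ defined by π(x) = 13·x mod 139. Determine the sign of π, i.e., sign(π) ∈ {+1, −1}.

Orbit of 1 under x↦13x: [1, 13, 30, 112, 66, 24, 34]… (length divides ord_139(13)).
3 cycles of lengths [69, 69, 1].
3 cycles on 139: each ℓ→(−1)^(ℓ−1), product (−1)^136 = +1.

+1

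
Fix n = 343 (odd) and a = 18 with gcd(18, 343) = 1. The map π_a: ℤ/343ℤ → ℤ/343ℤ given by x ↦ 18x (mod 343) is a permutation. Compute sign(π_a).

+1

Orbit of 18 under x↦18x: [18, 324, 1]… (length divides ord_343(18)).
The orbit structure of x ↦ 18x mod 343: 115 orbits of sizes [3, 3, 3, 3, 3, 3, 3, 3, 3, 3, 3, 3, 3, 3, 3, 3, 3, 3, 3, 3, 3, 3, 3, 3, 3, 3, 3, 3, 3, 3, 3, 3, 3, 3, 3, 3, 3, 3, 3, 3, 3, 3, 3, 3, 3, 3, 3, 3, 3, 3, 3, 3, 3, 3, 3, 3, 3, 3, 3, 3, 3, 3, 3, 3, 3, 3, 3, 3, 3, 3, 3, 3, 3, 3, 3, 3, 3, 3, 3, 3, 3, 3, 3, 3, 3, 3, 3, 3, 3, 3, 3, 3, 3, 3, 3, 3, 3, 3, 3, 3, 3, 3, 3, 3, 3, 3, 3, 3, 3, 3, 3, 3, 3, 3, 1].
sign(π) = (−1)^{n − #cycles} = (−1)^{343−115} = (−1)^228 = +1.
Zolotarev: (18|343) = +1, matching the cycle-count sign.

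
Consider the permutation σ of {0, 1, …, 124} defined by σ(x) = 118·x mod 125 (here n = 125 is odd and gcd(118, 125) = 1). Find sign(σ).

-1

Start at x=43: 43 → 74 → 107 → 1 → 118 → 49 → 32 → … (one orbit).
The orbit structure of x ↦ 118x mod 125: 12 orbits of sizes [20, 20, 20, 20, 20, 4, 4, 4, 4, 4, 4, 1].
12 cycles on 125: each ℓ→(−1)^(ℓ−1), product (−1)^113 = -1.
(118|125)_J = -1 (Zolotarev's lemma cross-check).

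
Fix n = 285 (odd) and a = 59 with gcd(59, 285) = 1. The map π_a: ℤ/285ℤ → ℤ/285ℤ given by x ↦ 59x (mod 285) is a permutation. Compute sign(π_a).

Trace 121: π^k(121) = [121, 14, 256, 284, 226, 224, 106] for k=0..6.
Cycle lengths of π_59 on ℤ/285ℤ: [18, 18, 18, 18, 18, 18, 18, 18, 18, 18, 18, 18, 18, 18, 18, 2, 2, 2, 2, 2, 2, 2, 1]; 23 cycles in total.
Σ(ℓ_i−1) = 285−23 = 262; sign = (−1)^262 = +1.

+1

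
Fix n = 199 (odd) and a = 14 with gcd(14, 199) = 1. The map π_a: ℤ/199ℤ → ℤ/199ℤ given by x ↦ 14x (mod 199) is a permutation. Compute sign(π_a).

Start at x=111: 111 → 161 → 65 → 114 → 4 → 56 → 187 → … (one orbit).
Cycle type of π: 99×2 + 1; total 3 cycles.
n − c = 199 − 3 = 196; sign = (−1)^196 = +1.
Check: (14/199) = +1 by Zolotarev.

+1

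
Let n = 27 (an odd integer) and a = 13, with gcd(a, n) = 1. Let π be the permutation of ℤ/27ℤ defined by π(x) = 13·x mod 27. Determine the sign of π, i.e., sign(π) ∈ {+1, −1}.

Trace 25: π^k(25) = [25, 1, 13, 7, 10, 22, 16] for k=0..6.
The orbit structure of x ↦ 13x mod 27: 7 orbits of sizes [9, 9, 3, 3, 1, 1, 1].
7 cycles on 27: each ℓ→(−1)^(ℓ−1), product (−1)^20 = +1.
Check: (13/27) = +1 by Zolotarev.

+1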